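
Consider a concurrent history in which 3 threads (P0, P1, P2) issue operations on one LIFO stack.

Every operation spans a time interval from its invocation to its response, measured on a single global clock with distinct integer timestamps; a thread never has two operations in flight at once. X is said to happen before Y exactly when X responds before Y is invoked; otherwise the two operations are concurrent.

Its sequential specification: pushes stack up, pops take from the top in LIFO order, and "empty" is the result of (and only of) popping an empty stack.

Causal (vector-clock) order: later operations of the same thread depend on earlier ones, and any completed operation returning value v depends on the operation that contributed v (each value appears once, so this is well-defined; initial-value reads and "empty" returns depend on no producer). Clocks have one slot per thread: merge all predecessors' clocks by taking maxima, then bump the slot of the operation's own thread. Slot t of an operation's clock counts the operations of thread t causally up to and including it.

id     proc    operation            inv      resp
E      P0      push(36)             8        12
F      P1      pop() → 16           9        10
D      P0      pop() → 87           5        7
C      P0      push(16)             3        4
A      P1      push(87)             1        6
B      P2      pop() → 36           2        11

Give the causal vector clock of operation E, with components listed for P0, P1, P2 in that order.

VC(A, invoked at 1): no causal predecessors; +1 on P1 → (0, 1, 0)
VC(C, invoked at 3): no causal predecessors; +1 on P0 → (1, 0, 0)
from VC(A)=(0, 1, 0), VC(C)=(1, 0, 0), F (invoked 9) maxes components and bumps P1 → (1, 2, 0)
from VC(A)=(0, 1, 0), VC(C)=(1, 0, 0), D (invoked 5) maxes components and bumps P0 → (2, 1, 0)
from VC(D)=(2, 1, 0), E (invoked 8) maxes components and bumps P0 → (3, 1, 0)
from VC(E)=(3, 1, 0), B (invoked 2) maxes components and bumps P2 → (3, 1, 1)
target: VC(E) = (3, 1, 0)

(3, 1, 0)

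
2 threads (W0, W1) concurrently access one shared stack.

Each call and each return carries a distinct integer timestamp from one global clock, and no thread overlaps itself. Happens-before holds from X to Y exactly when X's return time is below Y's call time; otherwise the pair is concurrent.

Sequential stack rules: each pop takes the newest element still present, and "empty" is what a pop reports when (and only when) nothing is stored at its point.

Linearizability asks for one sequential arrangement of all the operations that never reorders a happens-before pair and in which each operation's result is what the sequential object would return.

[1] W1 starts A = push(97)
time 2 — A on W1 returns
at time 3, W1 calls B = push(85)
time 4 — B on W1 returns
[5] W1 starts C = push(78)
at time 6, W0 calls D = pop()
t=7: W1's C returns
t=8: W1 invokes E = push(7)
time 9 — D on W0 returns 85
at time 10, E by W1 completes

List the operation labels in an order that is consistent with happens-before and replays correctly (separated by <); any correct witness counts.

1. A push(97), leaving stack <97>
2. B push(85), leaving stack <97,85>
3. D pop() → 85, leaving stack <97>
4. C push(78), leaving stack <97,78>
5. E push(7), leaving stack <97,78,7>

A < B < D < C < E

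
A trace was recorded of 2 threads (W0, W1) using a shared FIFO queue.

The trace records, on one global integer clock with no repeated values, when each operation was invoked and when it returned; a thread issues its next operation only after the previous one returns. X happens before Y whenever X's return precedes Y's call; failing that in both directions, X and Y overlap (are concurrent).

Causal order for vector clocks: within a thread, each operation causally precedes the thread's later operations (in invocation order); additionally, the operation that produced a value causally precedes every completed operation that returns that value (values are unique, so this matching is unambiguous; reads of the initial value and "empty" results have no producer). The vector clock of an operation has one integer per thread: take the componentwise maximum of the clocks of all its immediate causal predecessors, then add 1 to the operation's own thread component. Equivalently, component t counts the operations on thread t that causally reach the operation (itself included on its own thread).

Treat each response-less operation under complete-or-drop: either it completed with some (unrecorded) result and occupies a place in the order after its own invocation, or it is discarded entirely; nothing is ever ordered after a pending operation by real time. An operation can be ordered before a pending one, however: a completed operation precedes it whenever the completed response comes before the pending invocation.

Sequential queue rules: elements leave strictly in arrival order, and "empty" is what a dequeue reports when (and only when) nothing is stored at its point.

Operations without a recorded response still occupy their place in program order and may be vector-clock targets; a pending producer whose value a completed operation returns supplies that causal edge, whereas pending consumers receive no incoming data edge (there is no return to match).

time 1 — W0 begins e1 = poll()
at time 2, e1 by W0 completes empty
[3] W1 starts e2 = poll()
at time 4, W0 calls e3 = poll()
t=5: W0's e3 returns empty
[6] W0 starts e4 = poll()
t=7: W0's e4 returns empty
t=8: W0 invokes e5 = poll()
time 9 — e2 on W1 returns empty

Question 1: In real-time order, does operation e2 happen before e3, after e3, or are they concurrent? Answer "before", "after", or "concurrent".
Answer: concurrent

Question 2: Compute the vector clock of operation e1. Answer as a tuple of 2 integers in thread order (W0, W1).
Answer: (1, 0)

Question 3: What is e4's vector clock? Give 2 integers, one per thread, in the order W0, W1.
Answer: (3, 0)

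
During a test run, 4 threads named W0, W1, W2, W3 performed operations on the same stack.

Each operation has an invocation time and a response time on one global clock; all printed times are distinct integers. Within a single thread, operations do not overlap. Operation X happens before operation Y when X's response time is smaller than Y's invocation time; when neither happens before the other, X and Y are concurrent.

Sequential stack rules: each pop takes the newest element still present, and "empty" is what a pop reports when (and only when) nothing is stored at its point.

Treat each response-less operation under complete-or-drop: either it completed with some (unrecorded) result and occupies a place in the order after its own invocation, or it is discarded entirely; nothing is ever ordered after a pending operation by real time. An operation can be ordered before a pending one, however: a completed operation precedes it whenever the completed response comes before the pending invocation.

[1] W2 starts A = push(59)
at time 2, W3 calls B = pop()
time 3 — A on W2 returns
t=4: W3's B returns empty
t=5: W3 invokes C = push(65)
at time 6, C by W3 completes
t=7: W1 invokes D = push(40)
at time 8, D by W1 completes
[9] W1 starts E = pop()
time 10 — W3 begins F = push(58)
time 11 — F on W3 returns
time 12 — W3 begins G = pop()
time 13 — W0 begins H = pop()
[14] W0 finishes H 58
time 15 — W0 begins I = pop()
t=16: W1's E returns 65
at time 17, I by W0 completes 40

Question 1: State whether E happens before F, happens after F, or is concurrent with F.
Answer: concurrent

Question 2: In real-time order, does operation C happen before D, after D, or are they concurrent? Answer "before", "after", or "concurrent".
Answer: before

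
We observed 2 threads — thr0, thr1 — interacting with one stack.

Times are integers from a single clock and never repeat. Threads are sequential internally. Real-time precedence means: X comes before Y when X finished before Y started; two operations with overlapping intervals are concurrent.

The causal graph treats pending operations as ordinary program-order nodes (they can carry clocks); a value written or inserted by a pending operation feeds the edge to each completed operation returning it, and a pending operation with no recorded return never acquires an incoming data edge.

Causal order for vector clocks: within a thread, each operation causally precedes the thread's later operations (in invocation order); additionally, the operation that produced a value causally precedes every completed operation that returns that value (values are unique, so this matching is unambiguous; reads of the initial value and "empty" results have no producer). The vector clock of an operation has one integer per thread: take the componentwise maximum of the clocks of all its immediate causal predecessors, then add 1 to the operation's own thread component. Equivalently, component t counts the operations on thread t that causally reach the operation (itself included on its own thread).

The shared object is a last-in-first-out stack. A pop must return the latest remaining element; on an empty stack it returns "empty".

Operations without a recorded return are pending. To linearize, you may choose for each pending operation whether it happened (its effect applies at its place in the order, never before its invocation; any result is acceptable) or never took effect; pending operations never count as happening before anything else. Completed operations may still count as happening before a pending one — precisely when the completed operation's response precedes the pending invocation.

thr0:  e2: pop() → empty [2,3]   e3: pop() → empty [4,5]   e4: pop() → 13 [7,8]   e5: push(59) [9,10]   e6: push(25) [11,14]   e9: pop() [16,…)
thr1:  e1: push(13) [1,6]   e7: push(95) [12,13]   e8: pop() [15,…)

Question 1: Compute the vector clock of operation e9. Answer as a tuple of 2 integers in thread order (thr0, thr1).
Answer: (6, 1)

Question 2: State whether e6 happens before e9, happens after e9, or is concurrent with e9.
Answer: before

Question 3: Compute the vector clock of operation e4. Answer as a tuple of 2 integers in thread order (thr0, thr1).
Answer: (3, 1)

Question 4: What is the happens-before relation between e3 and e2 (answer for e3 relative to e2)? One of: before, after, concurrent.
Answer: after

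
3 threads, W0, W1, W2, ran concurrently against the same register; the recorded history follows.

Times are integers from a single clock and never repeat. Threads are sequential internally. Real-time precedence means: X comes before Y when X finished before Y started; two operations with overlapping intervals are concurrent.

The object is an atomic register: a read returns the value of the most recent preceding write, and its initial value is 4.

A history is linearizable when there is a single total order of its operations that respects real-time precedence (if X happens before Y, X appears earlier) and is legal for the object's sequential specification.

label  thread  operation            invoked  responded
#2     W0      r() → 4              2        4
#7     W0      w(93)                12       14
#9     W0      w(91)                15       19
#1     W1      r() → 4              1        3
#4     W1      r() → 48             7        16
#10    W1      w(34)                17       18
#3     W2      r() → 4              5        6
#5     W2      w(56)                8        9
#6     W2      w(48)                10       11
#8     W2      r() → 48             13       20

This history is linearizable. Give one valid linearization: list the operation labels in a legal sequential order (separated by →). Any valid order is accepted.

#1 → #2 → #3 → #5 → #6 → #4 → #8 → #7 → #9 → #10

1. #1 r() → 4, leaving value 4
2. #2 r() → 4, leaving value 4
3. #3 r() → 4, leaving value 4
4. #5 w(56), leaving value 56
5. #6 w(48), leaving value 48
6. #4 r() → 48, leaving value 48
7. #8 r() → 48, leaving value 48
8. #7 w(93), leaving value 93
9. #9 w(91), leaving value 91
10. #10 w(34), leaving value 34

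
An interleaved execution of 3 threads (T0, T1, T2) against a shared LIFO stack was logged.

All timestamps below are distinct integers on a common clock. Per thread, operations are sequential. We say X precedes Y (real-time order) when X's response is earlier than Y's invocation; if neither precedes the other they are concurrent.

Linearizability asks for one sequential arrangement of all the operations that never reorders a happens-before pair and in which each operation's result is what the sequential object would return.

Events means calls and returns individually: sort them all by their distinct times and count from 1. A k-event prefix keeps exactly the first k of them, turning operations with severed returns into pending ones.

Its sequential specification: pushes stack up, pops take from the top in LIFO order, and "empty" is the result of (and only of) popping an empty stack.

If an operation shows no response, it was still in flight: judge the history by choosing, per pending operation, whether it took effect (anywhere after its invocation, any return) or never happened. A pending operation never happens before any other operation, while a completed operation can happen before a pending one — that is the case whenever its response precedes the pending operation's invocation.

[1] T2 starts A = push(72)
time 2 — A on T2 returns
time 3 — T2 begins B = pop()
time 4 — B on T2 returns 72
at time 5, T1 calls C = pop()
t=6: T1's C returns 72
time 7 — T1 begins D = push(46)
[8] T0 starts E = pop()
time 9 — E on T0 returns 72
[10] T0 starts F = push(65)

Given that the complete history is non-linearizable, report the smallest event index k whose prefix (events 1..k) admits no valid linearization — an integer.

events 1..5 are linearizable; a witness order is A, B:
1. A push(72), leaving stack <72>
2. B pop() → 72, leaving stack <>
include event 6 — C responding at 6 — and every candidate order breaks
one such order, A, B, C, breaks at step 3 where C pop() → 72 is illegal

6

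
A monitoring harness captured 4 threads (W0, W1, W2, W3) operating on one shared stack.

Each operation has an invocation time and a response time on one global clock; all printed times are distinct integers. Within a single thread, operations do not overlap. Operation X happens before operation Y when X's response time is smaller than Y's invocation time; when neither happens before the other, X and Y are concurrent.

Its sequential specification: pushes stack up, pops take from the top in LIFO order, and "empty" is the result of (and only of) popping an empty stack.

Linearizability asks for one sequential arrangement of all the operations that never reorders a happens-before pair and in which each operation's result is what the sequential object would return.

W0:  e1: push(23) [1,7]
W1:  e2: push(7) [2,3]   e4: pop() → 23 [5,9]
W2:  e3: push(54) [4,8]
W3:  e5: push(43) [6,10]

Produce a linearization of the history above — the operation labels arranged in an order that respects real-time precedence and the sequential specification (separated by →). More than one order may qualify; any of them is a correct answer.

1. e2 push(7), leaving stack <7>
2. e1 push(23), leaving stack <7,23>
3. e4 pop() → 23, leaving stack <7>
4. e3 push(54), leaving stack <7,54>
5. e5 push(43), leaving stack <7,54,43>

e2 → e1 → e4 → e3 → e5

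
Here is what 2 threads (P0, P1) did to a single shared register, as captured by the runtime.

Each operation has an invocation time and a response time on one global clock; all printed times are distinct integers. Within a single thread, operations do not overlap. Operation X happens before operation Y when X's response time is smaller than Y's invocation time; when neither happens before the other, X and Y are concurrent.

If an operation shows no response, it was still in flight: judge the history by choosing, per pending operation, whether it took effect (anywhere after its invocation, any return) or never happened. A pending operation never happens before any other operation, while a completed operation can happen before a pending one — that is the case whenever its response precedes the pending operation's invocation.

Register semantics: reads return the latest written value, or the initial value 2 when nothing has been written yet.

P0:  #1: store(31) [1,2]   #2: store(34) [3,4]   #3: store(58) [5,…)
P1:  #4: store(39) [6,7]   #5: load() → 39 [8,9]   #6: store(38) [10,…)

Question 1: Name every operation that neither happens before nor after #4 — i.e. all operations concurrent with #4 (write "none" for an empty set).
overlap test against #4 [6,7]: concurrent iff the interval meets 6..7
#1 [1,2]: before
#2 [3,4]: before
#3 [5,…): concurrent
#5 [8,9]: after
#6 [10,…): after

#3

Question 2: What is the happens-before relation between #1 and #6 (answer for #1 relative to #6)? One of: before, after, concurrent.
#1 spans [1,2], #6 spans [10,…)
resp(#1)=2 < inv(#6)=10

before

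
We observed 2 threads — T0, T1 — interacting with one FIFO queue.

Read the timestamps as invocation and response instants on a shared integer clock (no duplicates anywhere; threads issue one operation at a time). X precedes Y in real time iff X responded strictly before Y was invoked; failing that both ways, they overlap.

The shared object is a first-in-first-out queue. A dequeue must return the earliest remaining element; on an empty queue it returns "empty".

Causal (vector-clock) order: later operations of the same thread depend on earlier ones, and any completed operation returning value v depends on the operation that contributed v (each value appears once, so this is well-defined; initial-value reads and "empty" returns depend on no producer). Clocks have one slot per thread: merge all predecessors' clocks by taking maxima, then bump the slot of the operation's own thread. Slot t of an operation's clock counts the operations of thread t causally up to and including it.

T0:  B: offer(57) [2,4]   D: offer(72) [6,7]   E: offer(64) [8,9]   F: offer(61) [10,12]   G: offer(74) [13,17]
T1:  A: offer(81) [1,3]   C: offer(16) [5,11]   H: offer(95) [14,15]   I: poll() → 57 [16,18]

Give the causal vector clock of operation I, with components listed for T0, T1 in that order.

root op A, invoked 1: fresh clock plus T1's own tick → (0, 1)
root op B, invoked 2: fresh clock plus T0's own tick → (1, 0)
invoked at 5, C merges VC(A)=(0, 1) and bumps T1's slot → (0, 2)
invoked at 6, D merges VC(B)=(1, 0) and bumps T0's slot → (2, 0)
invoked at 14, H merges VC(C)=(0, 2) and bumps T1's slot → (0, 3)
invoked at 8, E merges VC(D)=(2, 0) and bumps T0's slot → (3, 0)
invoked at 10, F merges VC(E)=(3, 0) and bumps T0's slot → (4, 0)
invoked at 16, I merges VC(B)=(1, 0), VC(H)=(0, 3) and bumps T1's slot → (1, 4)
invoked at 13, G merges VC(F)=(4, 0) and bumps T0's slot → (5, 0)
target: VC(I) = (1, 4)

(1, 4)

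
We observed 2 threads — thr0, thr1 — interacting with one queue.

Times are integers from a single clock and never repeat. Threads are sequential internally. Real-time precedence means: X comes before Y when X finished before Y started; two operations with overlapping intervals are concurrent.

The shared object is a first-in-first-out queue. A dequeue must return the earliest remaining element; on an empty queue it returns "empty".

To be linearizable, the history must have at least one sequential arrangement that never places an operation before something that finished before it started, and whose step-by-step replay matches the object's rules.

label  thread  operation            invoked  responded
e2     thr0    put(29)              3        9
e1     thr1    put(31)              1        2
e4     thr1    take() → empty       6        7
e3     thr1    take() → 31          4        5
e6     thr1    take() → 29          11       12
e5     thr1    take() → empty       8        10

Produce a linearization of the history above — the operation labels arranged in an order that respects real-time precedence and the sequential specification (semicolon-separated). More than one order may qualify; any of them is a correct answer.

e1; e3; e4; e5; e2; e6

after step 1 (e1 put(31)): queue <31>
after step 2 (e3 take() → 31): queue <>
after step 3 (e4 take() → empty): queue <>
after step 4 (e5 take() → empty): queue <>
after step 5 (e2 put(29)): queue <29>
after step 6 (e6 take() → 29): queue <>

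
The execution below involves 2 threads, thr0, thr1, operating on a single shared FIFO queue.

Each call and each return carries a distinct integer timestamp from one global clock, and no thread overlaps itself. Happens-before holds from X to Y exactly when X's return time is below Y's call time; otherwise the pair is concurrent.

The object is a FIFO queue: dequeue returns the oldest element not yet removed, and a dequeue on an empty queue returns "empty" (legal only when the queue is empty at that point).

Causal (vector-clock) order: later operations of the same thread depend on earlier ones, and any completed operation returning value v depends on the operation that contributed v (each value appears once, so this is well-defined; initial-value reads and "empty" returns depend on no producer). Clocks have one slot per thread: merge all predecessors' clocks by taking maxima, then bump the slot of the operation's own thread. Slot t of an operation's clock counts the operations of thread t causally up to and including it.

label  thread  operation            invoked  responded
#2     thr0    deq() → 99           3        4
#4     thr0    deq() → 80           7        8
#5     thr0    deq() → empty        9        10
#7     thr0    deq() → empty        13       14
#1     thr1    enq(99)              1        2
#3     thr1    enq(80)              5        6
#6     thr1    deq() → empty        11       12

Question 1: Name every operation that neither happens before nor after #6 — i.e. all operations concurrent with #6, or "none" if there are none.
Answer: none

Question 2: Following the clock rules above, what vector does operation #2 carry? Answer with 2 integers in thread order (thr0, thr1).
Answer: (1, 1)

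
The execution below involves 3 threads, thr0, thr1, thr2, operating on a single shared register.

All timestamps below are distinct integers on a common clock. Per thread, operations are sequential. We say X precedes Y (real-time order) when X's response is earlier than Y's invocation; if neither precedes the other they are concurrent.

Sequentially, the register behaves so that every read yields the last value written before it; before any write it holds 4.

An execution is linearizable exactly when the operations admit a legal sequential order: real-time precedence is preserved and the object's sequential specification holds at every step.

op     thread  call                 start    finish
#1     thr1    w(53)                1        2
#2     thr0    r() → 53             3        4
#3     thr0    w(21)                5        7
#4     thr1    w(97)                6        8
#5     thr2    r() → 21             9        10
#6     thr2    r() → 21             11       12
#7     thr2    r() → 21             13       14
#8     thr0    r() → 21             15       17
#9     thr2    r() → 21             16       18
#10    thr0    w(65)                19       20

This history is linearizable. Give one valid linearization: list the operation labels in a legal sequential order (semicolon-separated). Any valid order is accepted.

1. #1 w(53), leaving value 53
2. #2 r() → 53, leaving value 53
3. #4 w(97), leaving value 97
4. #3 w(21), leaving value 21
5. #5 r() → 21, leaving value 21
6. #6 r() → 21, leaving value 21
7. #7 r() → 21, leaving value 21
8. #8 r() → 21, leaving value 21
9. #9 r() → 21, leaving value 21
10. #10 w(65), leaving value 65

#1; #2; #4; #3; #5; #6; #7; #8; #9; #10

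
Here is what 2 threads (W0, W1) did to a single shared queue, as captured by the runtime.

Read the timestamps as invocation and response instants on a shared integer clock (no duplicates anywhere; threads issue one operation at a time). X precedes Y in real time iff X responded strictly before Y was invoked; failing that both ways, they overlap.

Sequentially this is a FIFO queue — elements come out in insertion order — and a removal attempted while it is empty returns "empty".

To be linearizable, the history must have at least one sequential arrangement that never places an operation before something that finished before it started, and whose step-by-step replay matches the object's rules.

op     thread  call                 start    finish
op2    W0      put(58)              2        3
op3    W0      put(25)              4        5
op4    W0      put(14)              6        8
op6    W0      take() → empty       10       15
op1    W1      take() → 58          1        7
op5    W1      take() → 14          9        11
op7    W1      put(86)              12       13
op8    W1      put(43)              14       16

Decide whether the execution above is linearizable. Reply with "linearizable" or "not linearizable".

not linearizable

the violation lands at event 15, op6's response at time 15: events 1..14 linearize, events 1..15 do not
all 12 real-time-respecting orders fail — 7 completed queue operations, no legal replay
every completion of the 1 pending operation (op8) was checked; none linearizes
one such order, op1, op2, op3, op4, op5, op6, op7 (pending dropped), breaks at step 1 where op1 take() → 58 is illegal
one such order, op1, op2, op3, op4, op5, op7, op6 (pending dropped), breaks at step 1 where op1 take() → 58 is illegal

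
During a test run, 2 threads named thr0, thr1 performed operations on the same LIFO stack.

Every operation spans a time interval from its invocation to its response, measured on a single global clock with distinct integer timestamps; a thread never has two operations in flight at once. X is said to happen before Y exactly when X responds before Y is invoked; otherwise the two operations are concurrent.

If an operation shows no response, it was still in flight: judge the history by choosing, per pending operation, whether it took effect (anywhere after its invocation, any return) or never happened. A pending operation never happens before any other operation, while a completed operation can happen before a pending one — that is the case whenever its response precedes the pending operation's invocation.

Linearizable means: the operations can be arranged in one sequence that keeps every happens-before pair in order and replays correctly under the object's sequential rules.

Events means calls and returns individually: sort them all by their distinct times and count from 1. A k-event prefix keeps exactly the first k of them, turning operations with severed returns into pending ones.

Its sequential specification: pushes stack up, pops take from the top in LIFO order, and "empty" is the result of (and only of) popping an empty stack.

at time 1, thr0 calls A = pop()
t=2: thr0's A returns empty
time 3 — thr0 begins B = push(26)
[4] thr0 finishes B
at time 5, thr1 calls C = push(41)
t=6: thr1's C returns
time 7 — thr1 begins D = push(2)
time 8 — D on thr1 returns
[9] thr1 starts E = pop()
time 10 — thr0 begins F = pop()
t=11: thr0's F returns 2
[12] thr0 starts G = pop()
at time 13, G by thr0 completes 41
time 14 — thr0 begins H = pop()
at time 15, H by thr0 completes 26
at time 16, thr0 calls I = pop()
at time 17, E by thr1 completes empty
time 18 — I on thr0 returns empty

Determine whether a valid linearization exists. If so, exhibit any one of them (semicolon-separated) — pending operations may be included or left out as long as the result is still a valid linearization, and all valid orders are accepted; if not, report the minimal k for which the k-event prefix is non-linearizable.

linearizable — witness: A; B; C; D; F; G; H; E; I

after step 1 (A pop() → empty): stack <>
after step 2 (B push(26)): stack <26>
after step 3 (C push(41)): stack <26,41>
after step 4 (D push(2)): stack <26,41,2>
after step 5 (F pop() → 2): stack <26,41>
after step 6 (G pop() → 41): stack <26>
after step 7 (H pop() → 26): stack <>
after step 8 (E pop() → empty): stack <>
after step 9 (I pop() → empty): stack <>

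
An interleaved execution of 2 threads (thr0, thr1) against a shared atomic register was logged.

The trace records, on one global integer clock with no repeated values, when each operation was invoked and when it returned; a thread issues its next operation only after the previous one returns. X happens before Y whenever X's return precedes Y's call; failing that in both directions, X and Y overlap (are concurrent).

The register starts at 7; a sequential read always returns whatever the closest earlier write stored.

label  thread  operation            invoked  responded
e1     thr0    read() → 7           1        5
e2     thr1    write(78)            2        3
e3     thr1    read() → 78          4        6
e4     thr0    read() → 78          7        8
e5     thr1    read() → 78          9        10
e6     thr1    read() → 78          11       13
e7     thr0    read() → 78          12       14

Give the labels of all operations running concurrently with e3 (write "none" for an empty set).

e1

e3 runs from 4 to 6; window-overlapping ops are concurrent
e1 [1,5]: concurrent
e2 [2,3]: before
e4 [7,8]: after
e5 [9,10]: after
e6 [11,13]: after
e7 [12,14]: after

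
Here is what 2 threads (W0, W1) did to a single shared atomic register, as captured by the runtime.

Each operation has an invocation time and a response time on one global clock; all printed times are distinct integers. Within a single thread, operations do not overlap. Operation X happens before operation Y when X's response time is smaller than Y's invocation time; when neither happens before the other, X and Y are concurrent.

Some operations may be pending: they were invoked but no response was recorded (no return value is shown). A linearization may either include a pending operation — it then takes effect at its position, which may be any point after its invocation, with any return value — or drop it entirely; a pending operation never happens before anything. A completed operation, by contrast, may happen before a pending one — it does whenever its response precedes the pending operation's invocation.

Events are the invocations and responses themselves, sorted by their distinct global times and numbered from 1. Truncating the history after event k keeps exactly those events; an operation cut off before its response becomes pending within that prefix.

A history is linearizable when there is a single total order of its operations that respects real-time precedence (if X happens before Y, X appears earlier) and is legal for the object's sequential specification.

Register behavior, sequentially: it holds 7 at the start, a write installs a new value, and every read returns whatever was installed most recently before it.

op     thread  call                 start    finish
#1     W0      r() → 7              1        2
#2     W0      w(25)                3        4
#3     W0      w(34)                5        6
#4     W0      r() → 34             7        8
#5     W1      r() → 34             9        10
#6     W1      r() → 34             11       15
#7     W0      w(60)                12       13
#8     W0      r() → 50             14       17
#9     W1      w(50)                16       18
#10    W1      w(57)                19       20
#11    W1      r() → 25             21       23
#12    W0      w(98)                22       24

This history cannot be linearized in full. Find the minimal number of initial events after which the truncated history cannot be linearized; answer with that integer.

events 1..22 are still linearizable — one witness is #1, #2, #3, #4, #5, #6, #7, #9, #8, #10:
1. #1 r() → 7, leaving value 7
2. #2 w(25), leaving value 25
3. #3 w(34), leaving value 34
4. #4 r() → 34, leaving value 34
5. #5 r() → 34, leaving value 34
6. #6 r() → 34, leaving value 34
7. #7 w(60), leaving value 60
8. #9 w(50), leaving value 50
9. #8 r() → 50, leaving value 50
10. #10 w(57), leaving value 57
with event 23 included (#11 responding at time 23), all real-time-consistent orders fail
no escape via the 1 pending operation (#12): every completion choice fails
sample order #1, #2, #3, #4, #5, #6, #7, #8, #9, #10, #11 (pending dropped) stalls at step 8 — #8 r() → 50 has no legal effect
sample order #1, #2, #3, #4, #5, #6, #7, #9, #8, #10, #11 (pending dropped) stalls at step 11 — #11 r() → 25 has no legal effect

23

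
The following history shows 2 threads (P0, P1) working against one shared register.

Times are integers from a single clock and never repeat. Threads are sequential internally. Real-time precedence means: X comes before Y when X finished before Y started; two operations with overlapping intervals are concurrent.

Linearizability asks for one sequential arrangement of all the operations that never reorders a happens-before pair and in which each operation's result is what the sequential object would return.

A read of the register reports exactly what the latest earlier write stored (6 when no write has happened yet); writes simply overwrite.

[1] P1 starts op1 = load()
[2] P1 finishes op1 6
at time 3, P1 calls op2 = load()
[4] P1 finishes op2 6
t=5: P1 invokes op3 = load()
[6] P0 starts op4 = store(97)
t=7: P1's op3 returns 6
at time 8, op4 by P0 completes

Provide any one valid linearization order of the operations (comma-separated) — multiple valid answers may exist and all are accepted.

op1, op2, op3, op4

step 1: op1 load() → 6 — value 6
step 2: op2 load() → 6 — value 6
step 3: op3 load() → 6 — value 6
step 4: op4 store(97) — value 97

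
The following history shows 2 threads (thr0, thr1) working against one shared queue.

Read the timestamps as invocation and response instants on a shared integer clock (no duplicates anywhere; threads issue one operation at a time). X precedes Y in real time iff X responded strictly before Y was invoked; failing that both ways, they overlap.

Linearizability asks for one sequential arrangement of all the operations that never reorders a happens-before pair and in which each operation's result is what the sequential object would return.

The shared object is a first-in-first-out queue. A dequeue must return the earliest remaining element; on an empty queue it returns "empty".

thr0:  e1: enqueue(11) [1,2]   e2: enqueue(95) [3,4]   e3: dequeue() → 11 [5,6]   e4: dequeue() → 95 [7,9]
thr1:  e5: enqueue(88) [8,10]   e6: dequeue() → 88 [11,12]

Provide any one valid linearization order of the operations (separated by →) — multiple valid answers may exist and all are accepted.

step 1: e1 enqueue(11) — queue <11>
step 2: e2 enqueue(95) — queue <11,95>
step 3: e3 dequeue() → 11 — queue <95>
step 4: e4 dequeue() → 95 — queue <>
step 5: e5 enqueue(88) — queue <88>
step 6: e6 dequeue() → 88 — queue <>

e1 → e2 → e3 → e4 → e5 → e6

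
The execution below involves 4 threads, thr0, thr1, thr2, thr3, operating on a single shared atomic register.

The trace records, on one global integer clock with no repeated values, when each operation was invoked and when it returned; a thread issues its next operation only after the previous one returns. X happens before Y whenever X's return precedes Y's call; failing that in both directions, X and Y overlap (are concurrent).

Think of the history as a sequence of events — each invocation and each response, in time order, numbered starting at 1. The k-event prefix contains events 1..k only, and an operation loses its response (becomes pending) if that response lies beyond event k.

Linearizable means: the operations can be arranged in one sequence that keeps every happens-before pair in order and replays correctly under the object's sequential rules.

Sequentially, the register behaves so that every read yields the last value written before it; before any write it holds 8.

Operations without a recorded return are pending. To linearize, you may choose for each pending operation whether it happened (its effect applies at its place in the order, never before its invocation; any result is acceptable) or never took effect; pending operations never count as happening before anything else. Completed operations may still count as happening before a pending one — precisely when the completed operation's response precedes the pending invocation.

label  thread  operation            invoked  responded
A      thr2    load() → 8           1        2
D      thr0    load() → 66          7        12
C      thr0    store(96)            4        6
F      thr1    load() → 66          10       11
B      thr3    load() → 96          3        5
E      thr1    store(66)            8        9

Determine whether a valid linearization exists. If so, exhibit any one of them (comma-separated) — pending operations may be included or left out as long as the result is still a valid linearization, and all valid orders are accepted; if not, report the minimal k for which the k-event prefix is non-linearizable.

linearizable — witness: A, C, B, E, D, F

step 1: A load() → 8 — value 8
step 2: C store(96) — value 96
step 3: B load() → 96 — value 96
step 4: E store(66) — value 66
step 5: D load() → 66 — value 66
step 6: F load() → 66 — value 66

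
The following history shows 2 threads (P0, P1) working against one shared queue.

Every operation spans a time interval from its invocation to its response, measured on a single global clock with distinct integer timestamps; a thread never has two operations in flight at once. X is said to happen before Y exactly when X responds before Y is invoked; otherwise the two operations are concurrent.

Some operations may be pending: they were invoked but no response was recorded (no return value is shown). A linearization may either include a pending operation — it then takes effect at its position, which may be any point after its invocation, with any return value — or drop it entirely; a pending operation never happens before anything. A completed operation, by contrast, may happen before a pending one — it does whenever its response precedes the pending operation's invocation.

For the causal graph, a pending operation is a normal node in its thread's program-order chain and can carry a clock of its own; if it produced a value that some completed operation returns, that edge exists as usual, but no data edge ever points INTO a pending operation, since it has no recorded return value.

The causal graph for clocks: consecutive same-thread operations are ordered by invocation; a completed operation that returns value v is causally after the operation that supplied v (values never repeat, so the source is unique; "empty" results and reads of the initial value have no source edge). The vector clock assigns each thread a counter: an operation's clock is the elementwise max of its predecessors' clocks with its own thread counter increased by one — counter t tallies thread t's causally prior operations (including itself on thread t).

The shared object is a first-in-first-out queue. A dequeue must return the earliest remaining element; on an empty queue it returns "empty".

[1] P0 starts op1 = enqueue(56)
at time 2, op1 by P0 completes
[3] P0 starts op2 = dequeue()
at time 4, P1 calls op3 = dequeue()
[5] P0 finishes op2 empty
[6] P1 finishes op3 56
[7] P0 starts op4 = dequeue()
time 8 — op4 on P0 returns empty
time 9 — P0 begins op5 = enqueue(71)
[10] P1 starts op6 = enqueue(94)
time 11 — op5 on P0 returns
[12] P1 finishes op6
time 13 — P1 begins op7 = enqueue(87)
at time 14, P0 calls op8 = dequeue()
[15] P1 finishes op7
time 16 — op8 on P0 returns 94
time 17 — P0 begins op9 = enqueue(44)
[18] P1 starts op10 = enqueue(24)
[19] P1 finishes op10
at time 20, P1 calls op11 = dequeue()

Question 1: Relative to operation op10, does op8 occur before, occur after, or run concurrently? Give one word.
before

op8 spans [14,16], op10 spans [18,19]
resp(op8)=16 < inv(op10)=18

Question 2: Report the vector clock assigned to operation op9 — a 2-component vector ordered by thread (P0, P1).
(6, 2)

invoked at 1, op1 has no predecessors; its own P0 bump gives (1, 0)
op3 (invocation 4): componentwise max over VC(op1)=(1, 0), +1 at P1, giving (1, 1)
op2 (invocation 3): componentwise max over VC(op1)=(1, 0), +1 at P0, giving (2, 0)
op6 (invocation 10): componentwise max over VC(op3)=(1, 1), +1 at P1, giving (1, 2)
op4 (invocation 7): componentwise max over VC(op2)=(2, 0), +1 at P0, giving (3, 0)
op7 (invocation 13): componentwise max over VC(op6)=(1, 2), +1 at P1, giving (1, 3)
op5 (invocation 9): componentwise max over VC(op4)=(3, 0), +1 at P0, giving (4, 0)
op10 (invocation 18): componentwise max over VC(op7)=(1, 3), +1 at P1, giving (1, 4)
op11 (invocation 20): componentwise max over VC(op10)=(1, 4), +1 at P1, giving (1, 5)
op8 (invocation 14): componentwise max over VC(op5)=(4, 0), VC(op6)=(1, 2), +1 at P0, giving (5, 2)
op9 (invocation 17): componentwise max over VC(op8)=(5, 2), +1 at P0, giving (6, 2)
target: VC(op9) = (6, 2)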